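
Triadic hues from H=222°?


Triadic: equally spaced at 120° intervals
H1 = 222°
H2 = (222 + 120) mod 360 = 342°
H3 = (222 + 240) mod 360 = 102°
Triadic = 222°, 342°, 102°


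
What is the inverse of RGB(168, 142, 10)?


Invert: (255-R, 255-G, 255-B)
R: 255-168 = 87
G: 255-142 = 113
B: 255-10 = 245
= RGB(87, 113, 245)


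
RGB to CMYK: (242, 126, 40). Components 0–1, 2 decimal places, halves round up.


R'=242/255≈0.9490, G'=126/255≈0.4941, B'=40/255≈0.1569
K = 1 - max(R',G',B') = 1 - 242/255 = 13/255 = 0.05098… → 0.05
(1-R'-K)/(1-K) simplifies to (max-R)/max with max = 242:
C = (242-242)/242 = 0/242 = 0 → 0.00
M = (242-126)/242 = 116/242 = 0.47933… → 0.48
Y = (242-40)/242 = 202/242 = 0.83471… → 0.83
= CMYK(0.00, 0.48, 0.83, 0.05)


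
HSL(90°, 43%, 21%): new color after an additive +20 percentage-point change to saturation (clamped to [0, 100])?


Original S = 43%
Adjustment = +20 percentage points
New S = 43 + (20) = 63
Clamp to [0, 100] → 63
= HSL(90°, 63%, 21%)


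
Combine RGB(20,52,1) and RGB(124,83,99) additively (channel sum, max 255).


Additive: each channel = min(255, C₁+C₂)
R: 20+124 = 144 → 144
G: 52+83 = 135 → 135
B: 1+99 = 100 → 100
= RGB(144, 135, 100)


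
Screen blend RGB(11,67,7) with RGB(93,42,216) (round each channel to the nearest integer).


Screen: C = 255 - (255-A)×(255-B)/255, rounded to nearest integer
R: 255 - (255-11)×(255-93)/255 = 255 - 39528/255 ≈ 255 - 155.012 = 99.988 → 100
G: 255 - (255-67)×(255-42)/255 = 255 - 40044/255 ≈ 255 - 157.035 = 97.965 → 98
B: 255 - (255-7)×(255-216)/255 = 255 - 9672/255 ≈ 255 - 37.929 = 217.071 → 217
= RGB(100, 98, 217)


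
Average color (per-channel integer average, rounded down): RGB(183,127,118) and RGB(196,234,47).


Midpoint: each channel = ⌊(C₁+C₂)/2⌋
R: ⌊(183+196)/2⌋ = 189
G: ⌊(127+234)/2⌋ = 180
B: ⌊(118+47)/2⌋ = 82
= RGB(189, 180, 82)


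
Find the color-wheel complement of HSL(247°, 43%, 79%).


Complement = opposite side of color wheel = hue + 180°
H' = (247 + 180) mod 360 = 67°
S and L unchanged.
= HSL(67°, 43%, 79%)


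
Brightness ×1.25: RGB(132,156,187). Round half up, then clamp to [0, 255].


Multiply each channel by 1.25, round half up, clamp to [0, 255]
R: 132×1.25 = 165
G: 156×1.25 = 195
B: 187×1.25 = 233.75 → round → 234
= RGB(165, 195, 234)


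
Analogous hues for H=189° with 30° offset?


Base hue: 189°
Left analog: (189 - 30) mod 360 = 159°
Right analog: (189 + 30) mod 360 = 219°
Analogous hues = 159° and 219°


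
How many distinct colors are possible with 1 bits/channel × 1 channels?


Total bits = 1 bits/channel × 1 channels = 1 bits
Distinct colors = 2^1
= 2 colors


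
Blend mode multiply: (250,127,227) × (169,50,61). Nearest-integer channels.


Multiply: C = A×B/255, rounded to nearest integer
R: 250×169/255 = 42250/255 ≈ 165.686 → 166
G: 127×50/255 = 6350/255 ≈ 24.902 → 25
B: 227×61/255 = 13847/255 ≈ 54.302 → 54
= RGB(166, 25, 54)


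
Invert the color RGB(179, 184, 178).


Invert: (255-R, 255-G, 255-B)
R: 255-179 = 76
G: 255-184 = 71
B: 255-178 = 77
= RGB(76, 71, 77)


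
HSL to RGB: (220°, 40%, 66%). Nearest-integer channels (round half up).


H=220°, S=0.40, L=0.66
C = (1-|2L-1|)×S = (1-|0.32|)×0.40 = 0.272
H' = H/60 = 220/60 ≈ 3.6667; X = C×(1-|H' mod 2 - 1|) ≈ 0.0907
m = L - C/2 = 0.66 - 0.136 = 0.524
Sector ⌊H'⌋ = 3 → (R',G',B') = (0.0, ≈0.0907, 0.272)
RGB = ((R'+m)×255, (G'+m)×255, (B'+m)×255) = (133.62, 156.74, 202.98)
Round half up → RGB(134, 157, 203)


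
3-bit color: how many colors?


Colors = 2^bits = 2^3
= 8 colors


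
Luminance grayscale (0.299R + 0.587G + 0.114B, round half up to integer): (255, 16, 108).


Gray = 0.299×R + 0.587×G + 0.114×B
Gray = 0.299×255 + 0.587×16 + 0.114×108
Gray = 76.245 + 9.392 + 12.312
Gray = 97.949 → round half up → 98
Gray = 98


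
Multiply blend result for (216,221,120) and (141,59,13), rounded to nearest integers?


Multiply: C = A×B/255, rounded to nearest integer
R: 216×141/255 = 30456/255 ≈ 119.435 → 119
G: 221×59/255 = 13039/255 ≈ 51.133 → 51
B: 120×13/255 = 1560/255 ≈ 6.118 → 6
= RGB(119, 51, 6)


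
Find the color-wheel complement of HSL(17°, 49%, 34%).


Complement = opposite side of color wheel = hue + 180°
H' = (17 + 180) mod 360 = 197°
S and L unchanged.
= HSL(197°, 49%, 34%)


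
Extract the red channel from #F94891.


Color: #F94891
R = F9 = 249
G = 48 = 72
B = 91 = 145
Red = 249


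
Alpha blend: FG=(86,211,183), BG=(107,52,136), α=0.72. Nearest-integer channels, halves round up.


C = α×F + (1-α)×B, with 1-α = 0.28
R: 0.72×86 + 0.28×107 = 61.92 + 29.96 = 91.88 → 92
G: 0.72×211 + 0.28×52 = 151.92 + 14.56 = 166.48 → 166
B: 0.72×183 + 0.28×136 = 131.76 + 38.08 = 169.84 → 170
= RGB(92, 166, 170)


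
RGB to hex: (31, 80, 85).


R = 31 → 1F (hex)
G = 80 → 50 (hex)
B = 85 → 55 (hex)
Hex = #1F5055


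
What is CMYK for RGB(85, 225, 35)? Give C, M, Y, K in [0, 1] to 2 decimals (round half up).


R'=85/255≈0.3333, G'=225/255≈0.8824, B'=35/255≈0.1373
K = 1 - max(R',G',B') = 1 - 225/255 = 30/255 = 0.11764… → 0.12
(1-R'-K)/(1-K) simplifies to (max-R)/max with max = 225:
C = (225-85)/225 = 140/225 = 0.62222… → 0.62
M = (225-225)/225 = 0/225 = 0 → 0.00
Y = (225-35)/225 = 190/225 = 0.84444… → 0.84
= CMYK(0.62, 0.00, 0.84, 0.12)


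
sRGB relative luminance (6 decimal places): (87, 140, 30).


Linearize each channel (sRGB transfer function): c = v/255; c_lin = c/12.92 if c ≤ 0.04045, else ((c+0.055)/1.055)^2.4
  R: 87/255 ≈ 0.341176 > 0.04045 → ((0.341176+0.055)/1.055)^2.4 ≈ 0.095307
  G: 140/255 ≈ 0.549020 > 0.04045 → ((0.549020+0.055)/1.055)^2.4 ≈ 0.262251
  B: 30/255 ≈ 0.117647 > 0.04045 → ((0.117647+0.055)/1.055)^2.4 ≈ 0.012983
R_lin = 0.095307, G_lin = 0.262251, B_lin = 0.012983
L = 0.2126×R + 0.7152×G + 0.0722×B
L = 0.2126×0.095307 + 0.7152×0.262251 + 0.0722×0.012983
L ≈ 0.208761


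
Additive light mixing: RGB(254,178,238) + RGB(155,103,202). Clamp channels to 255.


Additive: each channel = min(255, C₁+C₂)
R: 254+155 = 409 → 255
G: 178+103 = 281 → 255
B: 238+202 = 440 → 255
= RGB(255, 255, 255)


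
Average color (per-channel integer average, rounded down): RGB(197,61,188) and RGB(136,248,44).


Midpoint: each channel = ⌊(C₁+C₂)/2⌋
R: ⌊(197+136)/2⌋ = 166
G: ⌊(61+248)/2⌋ = 154
B: ⌊(188+44)/2⌋ = 116
= RGB(166, 154, 116)


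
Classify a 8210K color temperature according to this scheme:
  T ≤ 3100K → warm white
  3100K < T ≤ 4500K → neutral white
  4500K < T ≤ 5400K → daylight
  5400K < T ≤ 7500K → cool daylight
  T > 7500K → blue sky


Temperature: 8210K
8210K > 7500K → blue sky
Classification: blue sky


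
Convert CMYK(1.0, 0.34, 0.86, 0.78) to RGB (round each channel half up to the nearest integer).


R = 255 × (1-C) × (1-K) = 255 × 0.00 × 0.22 = 0
G = 255 × (1-M) × (1-K) = 255 × 0.66 × 0.22 = 37.026 → 37
B = 255 × (1-Y) × (1-K) = 255 × 0.14 × 0.22 = 7.854 → 8
= RGB(0, 37, 8)


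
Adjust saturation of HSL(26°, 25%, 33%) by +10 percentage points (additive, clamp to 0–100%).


Original S = 25%
Adjustment = +10 percentage points
New S = 25 + (10) = 35
Clamp to [0, 100] → 35
= HSL(26°, 35%, 33%)


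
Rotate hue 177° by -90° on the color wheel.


New hue = (H + rotation) mod 360
New hue = (177 -90) mod 360
= 87 mod 360
= 87°


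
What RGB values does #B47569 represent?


B4 → 180 (R)
75 → 117 (G)
69 → 105 (B)
= RGB(180, 117, 105)


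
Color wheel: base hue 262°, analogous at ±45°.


Base hue: 262°
Left analog: (262 - 45) mod 360 = 217°
Right analog: (262 + 45) mod 360 = 307°
Analogous hues = 217° and 307°


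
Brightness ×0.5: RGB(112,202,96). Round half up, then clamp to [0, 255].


Multiply each channel by 0.5, round half up, clamp to [0, 255]
R: 112×0.5 = 56
G: 202×0.5 = 101
B: 96×0.5 = 48
= RGB(56, 101, 48)


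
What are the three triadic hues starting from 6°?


Triadic: equally spaced at 120° intervals
H1 = 6°
H2 = (6 + 120) mod 360 = 126°
H3 = (6 + 240) mod 360 = 246°
Triadic = 6°, 126°, 246°


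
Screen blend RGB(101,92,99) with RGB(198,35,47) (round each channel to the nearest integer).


Screen: C = 255 - (255-A)×(255-B)/255, rounded to nearest integer
R: 255 - (255-101)×(255-198)/255 = 255 - 8778/255 ≈ 255 - 34.424 = 220.576 → 221
G: 255 - (255-92)×(255-35)/255 = 255 - 35860/255 ≈ 255 - 140.627 = 114.373 → 114
B: 255 - (255-99)×(255-47)/255 = 255 - 32448/255 ≈ 255 - 127.247 = 127.753 → 128
= RGB(221, 114, 128)


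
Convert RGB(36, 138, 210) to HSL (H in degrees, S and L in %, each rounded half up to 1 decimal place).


Normalize: R'=36/255≈0.1412, G'=138/255≈0.5412, B'=210/255≈0.8235
Max=210/255, Min=36/255, Δ=Max-Min=174/255
L = (Max+Min)/2 = (210+36)/510 = 246/510 = 0.48235… → L = 48.2%
L ≤ 0.5 → S = Δ/(Max+Min) = 174/(210+36) = 174/246 = 0.70731… → S = 70.7%
(the 1/255 factors cancel in S and H, so raw channel differences can be used)
Max is B' → H = 60 × ((R-G)/Δ + 4) = 60 × ((36-138)/174 + 4)
  -102/174 + 4 = -0.5862… + 4 = 3.4137…
  H = 60 × 3.4137… = 204.827…° → H = 204.8°
= HSL(204.8°, 70.7%, 48.2%)


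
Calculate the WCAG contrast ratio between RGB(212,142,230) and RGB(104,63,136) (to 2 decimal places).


Linearize each sRGB channel c=v/255: c/12.92 if c ≤ 0.04045 else ((c+0.055)/1.055)^2.4
L = 0.2126×R_lin + 0.7152×G_lin + 0.0722×B_lin
Color 1 (212,142,230):
  R=212: 212/255≈0.8314 > 0.04045 → ((0.8314+0.055)/1.055)^2.4 ≈ 0.65837
  G=142: 142/255≈0.5569 > 0.04045 → ((0.5569+0.055)/1.055)^2.4 ≈ 0.27050
  B=230: 230/255≈0.9020 > 0.04045 → ((0.9020+0.055)/1.055)^2.4 ≈ 0.79130
  L1 = 0.2126×0.65837 + 0.7152×0.27050 + 0.0722×0.79130 ≈ 0.39056
Color 2 (104,63,136):
  R=104: 104/255≈0.4078 > 0.04045 → ((0.4078+0.055)/1.055)^2.4 ≈ 0.13843
  G=63: 63/255≈0.2471 > 0.04045 → ((0.2471+0.055)/1.055)^2.4 ≈ 0.04971
  B=136: 136/255≈0.5333 > 0.04045 → ((0.5333+0.055)/1.055)^2.4 ≈ 0.24620
  L2 = 0.2126×0.13843 + 0.7152×0.04971 + 0.0722×0.24620 ≈ 0.08276
Lighter = 0.39056, Darker = 0.08276
Ratio = (L_lighter + 0.05) / (L_darker + 0.05)
Ratio = (0.39056 + 0.05) / (0.08276 + 0.05) = 0.44056 / 0.13276 ≈ 3.3186
Ratio ≈ 3.32:1


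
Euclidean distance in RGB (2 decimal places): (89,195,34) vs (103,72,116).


d = √[(R₁-R₂)² + (G₁-G₂)² + (B₁-B₂)²]
d = √[(89-103)² + (195-72)² + (34-116)²]
d = √[196 + 15129 + 6724]
d = √22049
d ≈ 148.49


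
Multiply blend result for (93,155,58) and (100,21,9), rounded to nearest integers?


Multiply: C = A×B/255, rounded to nearest integer
R: 93×100/255 = 9300/255 ≈ 36.471 → 36
G: 155×21/255 = 3255/255 ≈ 12.765 → 13
B: 58×9/255 = 522/255 ≈ 2.047 → 2
= RGB(36, 13, 2)


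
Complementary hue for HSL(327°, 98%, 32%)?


Complement = opposite side of color wheel = hue + 180°
H' = (327 + 180) mod 360 = 147°
S and L unchanged.
= HSL(147°, 98%, 32%)


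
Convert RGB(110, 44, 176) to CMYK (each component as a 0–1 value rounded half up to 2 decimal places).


R'=110/255≈0.4314, G'=44/255≈0.1725, B'=176/255≈0.6902
K = 1 - max(R',G',B') = 1 - 176/255 = 79/255 = 0.30980… → 0.31
(1-R'-K)/(1-K) simplifies to (max-R)/max with max = 176:
C = (176-110)/176 = 66/176 = 0.375 → 0.38
M = (176-44)/176 = 132/176 = 0.75 → 0.75
Y = (176-176)/176 = 0/176 = 0 → 0.00
= CMYK(0.38, 0.75, 0.00, 0.31)


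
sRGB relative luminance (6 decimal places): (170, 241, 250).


Linearize each channel (sRGB transfer function): c = v/255; c_lin = c/12.92 if c ≤ 0.04045, else ((c+0.055)/1.055)^2.4
  R: 170/255 ≈ 0.666667 > 0.04045 → ((0.666667+0.055)/1.055)^2.4 ≈ 0.401978
  G: 241/255 ≈ 0.945098 > 0.04045 → ((0.945098+0.055)/1.055)^2.4 ≈ 0.879622
  B: 250/255 ≈ 0.980392 > 0.04045 → ((0.980392+0.055)/1.055)^2.4 ≈ 0.955973
R_lin = 0.401978, G_lin = 0.879622, B_lin = 0.955973
L = 0.2126×R + 0.7152×G + 0.0722×B
L = 0.2126×0.401978 + 0.7152×0.879622 + 0.0722×0.955973
L ≈ 0.783588


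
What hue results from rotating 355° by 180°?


New hue = (H + rotation) mod 360
New hue = (355 + 180) mod 360
= 535 mod 360
= 175°


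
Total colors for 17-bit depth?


Colors = 2^bits = 2^17
= 131,072 colors


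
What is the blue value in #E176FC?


Color: #E176FC
R = E1 = 225
G = 76 = 118
B = FC = 252
Blue = 252


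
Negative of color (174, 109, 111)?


Invert: (255-R, 255-G, 255-B)
R: 255-174 = 81
G: 255-109 = 146
B: 255-111 = 144
= RGB(81, 146, 144)


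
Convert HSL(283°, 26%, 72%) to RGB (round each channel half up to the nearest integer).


H=283°, S=0.26, L=0.72
C = (1-|2L-1|)×S = (1-|0.44|)×0.26 = 0.1456
H' = H/60 = 283/60 ≈ 4.7167; X = C×(1-|H' mod 2 - 1|) ≈ 0.1043
m = L - C/2 = 0.72 - 0.0728 = 0.6472
Sector ⌊H'⌋ = 4 → (R',G',B') = (≈0.1043, 0.0, 0.1456)
RGB = ((R'+m)×255, (G'+m)×255, (B'+m)×255) = (191.6444, 165.036, 202.164)
Round half up → RGB(192, 165, 202)


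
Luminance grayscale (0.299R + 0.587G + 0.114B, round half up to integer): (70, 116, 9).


Gray = 0.299×R + 0.587×G + 0.114×B
Gray = 0.299×70 + 0.587×116 + 0.114×9
Gray = 20.930 + 68.092 + 1.026
Gray = 90.048 → round half up → 90
Gray = 90


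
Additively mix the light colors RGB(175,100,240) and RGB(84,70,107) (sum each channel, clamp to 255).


Additive: each channel = min(255, C₁+C₂)
R: 175+84 = 259 → 255
G: 100+70 = 170 → 170
B: 240+107 = 347 → 255
= RGB(255, 170, 255)


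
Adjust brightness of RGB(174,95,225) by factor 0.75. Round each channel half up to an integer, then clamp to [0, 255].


Multiply each channel by 0.75, round half up, clamp to [0, 255]
R: 174×0.75 = 130.5 → round → 131
G: 95×0.75 = 71.25 → round → 71
B: 225×0.75 = 168.75 → round → 169
= RGB(131, 71, 169)


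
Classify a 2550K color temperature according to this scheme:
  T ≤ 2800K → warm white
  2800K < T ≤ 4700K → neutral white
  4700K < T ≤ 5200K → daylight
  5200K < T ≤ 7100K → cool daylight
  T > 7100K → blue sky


Temperature: 2550K
2550K ≤ 2800K → warm white
Classification: warm white


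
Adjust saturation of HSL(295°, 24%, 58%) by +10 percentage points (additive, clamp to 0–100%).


Original S = 24%
Adjustment = +10 percentage points
New S = 24 + (10) = 34
Clamp to [0, 100] → 34
= HSL(295°, 34%, 58%)


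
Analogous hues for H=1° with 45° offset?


Base hue: 1°
Left analog: (1 - 45) mod 360 = 316°
Right analog: (1 + 45) mod 360 = 46°
Analogous hues = 316° and 46°


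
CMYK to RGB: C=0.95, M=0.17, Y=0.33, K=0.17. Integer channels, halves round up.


R = 255 × (1-C) × (1-K) = 255 × 0.05 × 0.83 = 10.5825 → 11
G = 255 × (1-M) × (1-K) = 255 × 0.83 × 0.83 = 175.6695 → 176
B = 255 × (1-Y) × (1-K) = 255 × 0.67 × 0.83 = 141.8055 → 142
= RGB(11, 176, 142)


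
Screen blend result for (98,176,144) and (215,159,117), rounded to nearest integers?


Screen: C = 255 - (255-A)×(255-B)/255, rounded to nearest integer
R: 255 - (255-98)×(255-215)/255 = 255 - 6280/255 ≈ 255 - 24.627 = 230.373 → 230
G: 255 - (255-176)×(255-159)/255 = 255 - 7584/255 ≈ 255 - 29.741 = 225.259 → 225
B: 255 - (255-144)×(255-117)/255 = 255 - 15318/255 ≈ 255 - 60.071 = 194.929 → 195
= RGB(230, 225, 195)


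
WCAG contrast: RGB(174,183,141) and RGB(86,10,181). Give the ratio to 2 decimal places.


Linearize each sRGB channel c=v/255: c/12.92 if c ≤ 0.04045 else ((c+0.055)/1.055)^2.4
L = 0.2126×R_lin + 0.7152×G_lin + 0.0722×B_lin
Color 1 (174,183,141):
  R=174: 174/255≈0.6824 > 0.04045 → ((0.6824+0.055)/1.055)^2.4 ≈ 0.42327
  G=183: 183/255≈0.7176 > 0.04045 → ((0.7176+0.055)/1.055)^2.4 ≈ 0.47353
  B=141: 141/255≈0.5529 > 0.04045 → ((0.5529+0.055)/1.055)^2.4 ≈ 0.26636
  L1 = 0.2126×0.42327 + 0.7152×0.47353 + 0.0722×0.26636 ≈ 0.44789
Color 2 (86,10,181):
  R=86: 86/255≈0.3373 > 0.04045 → ((0.3373+0.055)/1.055)^2.4 ≈ 0.09306
  G=10: 10/255≈0.0392 ≤ 0.04045 → 0.0392/12.92 ≈ 0.00304
  B=181: 181/255≈0.7098 > 0.04045 → ((0.7098+0.055)/1.055)^2.4 ≈ 0.46208
  L2 = 0.2126×0.09306 + 0.7152×0.00304 + 0.0722×0.46208 ≈ 0.05532
Lighter = 0.44789, Darker = 0.05532
Ratio = (L_lighter + 0.05) / (L_darker + 0.05)
Ratio = (0.44789 + 0.05) / (0.05532 + 0.05) = 0.49789 / 0.10532 ≈ 4.7275
Ratio ≈ 4.73:1


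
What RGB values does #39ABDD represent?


39 → 57 (R)
AB → 171 (G)
DD → 221 (B)
= RGB(57, 171, 221)


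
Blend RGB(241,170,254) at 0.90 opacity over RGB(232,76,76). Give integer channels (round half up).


C = α×F + (1-α)×B, with 1-α = 0.10
R: 0.90×241 + 0.10×232 = 216.90 + 23.20 = 240.10 → 240
G: 0.90×170 + 0.10×76 = 153.00 + 7.60 = 160.60 → 161
B: 0.90×254 + 0.10×76 = 228.60 + 7.60 = 236.20 → 236
= RGB(240, 161, 236)


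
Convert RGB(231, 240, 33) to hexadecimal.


R = 231 → E7 (hex)
G = 240 → F0 (hex)
B = 33 → 21 (hex)
Hex = #E7F021


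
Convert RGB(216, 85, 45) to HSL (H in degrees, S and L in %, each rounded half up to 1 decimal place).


Normalize: R'=216/255≈0.8471, G'=85/255≈0.3333, B'=45/255≈0.1765
Max=216/255, Min=45/255, Δ=Max-Min=171/255
L = (Max+Min)/2 = (216+45)/510 = 261/510 = 0.51176… → L = 51.2%
L > 0.5 → S = Δ/(2-Max-Min) = 171/(510-216-45) = 171/249 = 0.68674… → S = 68.7%
(the 1/255 factors cancel in S and H, so raw channel differences can be used)
Max is R' → H = 60 × (((G-B)/Δ) mod 6) = 60 × (((85-45)/171) mod 6)
  40/171 = 0.2339…
  H = 60 × 0.2339… = 14.035…° → H = 14.0°
= HSL(14.0°, 68.7%, 51.2%)


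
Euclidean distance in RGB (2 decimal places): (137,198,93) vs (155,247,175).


d = √[(R₁-R₂)² + (G₁-G₂)² + (B₁-B₂)²]
d = √[(137-155)² + (198-247)² + (93-175)²]
d = √[324 + 2401 + 6724]
d = √9449
d ≈ 97.21


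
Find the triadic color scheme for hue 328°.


Triadic: equally spaced at 120° intervals
H1 = 328°
H2 = (328 + 120) mod 360 = 88°
H3 = (328 + 240) mod 360 = 208°
Triadic = 328°, 88°, 208°


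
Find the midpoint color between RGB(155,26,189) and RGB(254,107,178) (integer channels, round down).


Midpoint: each channel = ⌊(C₁+C₂)/2⌋
R: ⌊(155+254)/2⌋ = 204
G: ⌊(26+107)/2⌋ = 66
B: ⌊(189+178)/2⌋ = 183
= RGB(204, 66, 183)


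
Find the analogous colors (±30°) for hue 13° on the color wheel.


Base hue: 13°
Left analog: (13 - 30) mod 360 = 343°
Right analog: (13 + 30) mod 360 = 43°
Analogous hues = 343° and 43°


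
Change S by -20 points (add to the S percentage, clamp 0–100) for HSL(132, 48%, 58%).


Original S = 48%
Adjustment = -20 percentage points
New S = 48 + (-20) = 28
Clamp to [0, 100] → 28
= HSL(132°, 28%, 58%)


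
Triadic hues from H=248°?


Triadic: equally spaced at 120° intervals
H1 = 248°
H2 = (248 + 120) mod 360 = 8°
H3 = (248 + 240) mod 360 = 128°
Triadic = 248°, 8°, 128°


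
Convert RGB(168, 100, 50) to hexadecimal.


R = 168 → A8 (hex)
G = 100 → 64 (hex)
B = 50 → 32 (hex)
Hex = #A86432


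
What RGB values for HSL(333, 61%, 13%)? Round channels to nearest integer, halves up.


H=333°, S=0.61, L=0.13
C = (1-|2L-1|)×S = (1-|-0.74|)×0.61 = 0.1586
H' = H/60 = 333/60 ≈ 5.5500; X = C×(1-|H' mod 2 - 1|) = 0.07137
m = L - C/2 = 0.13 - 0.0793 = 0.0507
Sector ⌊H'⌋ = 5 → (R',G',B') = (0.1586, 0.0, 0.07137)
RGB = ((R'+m)×255, (G'+m)×255, (B'+m)×255) = (53.3715, 12.9285, 31.12785)
Round half up → RGB(53, 13, 31)


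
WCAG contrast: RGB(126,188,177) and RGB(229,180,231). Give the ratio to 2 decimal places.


Linearize each sRGB channel c=v/255: c/12.92 if c ≤ 0.04045 else ((c+0.055)/1.055)^2.4
L = 0.2126×R_lin + 0.7152×G_lin + 0.0722×B_lin
Color 1 (126,188,177):
  R=126: 126/255≈0.4941 > 0.04045 → ((0.4941+0.055)/1.055)^2.4 ≈ 0.20864
  G=188: 188/255≈0.7373 > 0.04045 → ((0.7373+0.055)/1.055)^2.4 ≈ 0.50289
  B=177: 177/255≈0.6941 > 0.04045 → ((0.6941+0.055)/1.055)^2.4 ≈ 0.43966
  L1 = 0.2126×0.20864 + 0.7152×0.50289 + 0.0722×0.43966 ≈ 0.43576
Color 2 (229,180,231):
  R=229: 229/255≈0.8980 > 0.04045 → ((0.8980+0.055)/1.055)^2.4 ≈ 0.78354
  G=180: 180/255≈0.7059 > 0.04045 → ((0.7059+0.055)/1.055)^2.4 ≈ 0.45641
  B=231: 231/255≈0.9059 > 0.04045 → ((0.9059+0.055)/1.055)^2.4 ≈ 0.79910
  L2 = 0.2126×0.78354 + 0.7152×0.45641 + 0.0722×0.79910 ≈ 0.55070
Lighter = 0.55070, Darker = 0.43576
Ratio = (L_lighter + 0.05) / (L_darker + 0.05)
Ratio = (0.55070 + 0.05) / (0.43576 + 0.05) = 0.60070 / 0.48576 ≈ 1.2366
Ratio ≈ 1.24:1


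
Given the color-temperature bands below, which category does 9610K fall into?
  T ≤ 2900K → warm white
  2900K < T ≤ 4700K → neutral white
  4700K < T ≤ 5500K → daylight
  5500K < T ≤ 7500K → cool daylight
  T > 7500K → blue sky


Temperature: 9610K
9610K > 7500K → blue sky
Classification: blue sky


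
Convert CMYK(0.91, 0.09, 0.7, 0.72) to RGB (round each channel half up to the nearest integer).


R = 255 × (1-C) × (1-K) = 255 × 0.09 × 0.28 = 6.426 → 6
G = 255 × (1-M) × (1-K) = 255 × 0.91 × 0.28 = 64.974 → 65
B = 255 × (1-Y) × (1-K) = 255 × 0.30 × 0.28 = 21.42 → 21
= RGB(6, 65, 21)


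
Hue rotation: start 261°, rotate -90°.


New hue = (H + rotation) mod 360
New hue = (261 -90) mod 360
= 171 mod 360
= 171°


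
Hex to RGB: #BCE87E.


BC → 188 (R)
E8 → 232 (G)
7E → 126 (B)
= RGB(188, 232, 126)


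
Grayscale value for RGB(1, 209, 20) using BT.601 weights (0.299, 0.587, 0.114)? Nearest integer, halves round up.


Gray = 0.299×R + 0.587×G + 0.114×B
Gray = 0.299×1 + 0.587×209 + 0.114×20
Gray = 0.299 + 122.683 + 2.280
Gray = 125.262 → round half up → 125
Gray = 125


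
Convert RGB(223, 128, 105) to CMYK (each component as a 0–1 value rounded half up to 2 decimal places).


R'=223/255≈0.8745, G'=128/255≈0.5020, B'=105/255≈0.4118
K = 1 - max(R',G',B') = 1 - 223/255 = 32/255 = 0.12549… → 0.13
(1-R'-K)/(1-K) simplifies to (max-R)/max with max = 223:
C = (223-223)/223 = 0/223 = 0 → 0.00
M = (223-128)/223 = 95/223 = 0.42600… → 0.43
Y = (223-105)/223 = 118/223 = 0.52914… → 0.53
= CMYK(0.00, 0.43, 0.53, 0.13)


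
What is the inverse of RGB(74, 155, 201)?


Invert: (255-R, 255-G, 255-B)
R: 255-74 = 181
G: 255-155 = 100
B: 255-201 = 54
= RGB(181, 100, 54)


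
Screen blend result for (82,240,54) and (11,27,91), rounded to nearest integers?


Screen: C = 255 - (255-A)×(255-B)/255, rounded to nearest integer
R: 255 - (255-82)×(255-11)/255 = 255 - 42212/255 ≈ 255 - 165.537 = 89.463 → 89
G: 255 - (255-240)×(255-27)/255 = 255 - 3420/255 ≈ 255 - 13.412 = 241.588 → 242
B: 255 - (255-54)×(255-91)/255 = 255 - 32964/255 ≈ 255 - 129.271 = 125.729 → 126
= RGB(89, 242, 126)


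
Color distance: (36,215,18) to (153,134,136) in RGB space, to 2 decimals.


d = √[(R₁-R₂)² + (G₁-G₂)² + (B₁-B₂)²]
d = √[(36-153)² + (215-134)² + (18-136)²]
d = √[13689 + 6561 + 13924]
d = √34174
d ≈ 184.86


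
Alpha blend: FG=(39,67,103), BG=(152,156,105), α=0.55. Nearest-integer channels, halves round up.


C = α×F + (1-α)×B, with 1-α = 0.45
R: 0.55×39 + 0.45×152 = 21.45 + 68.40 = 89.85 → 90
G: 0.55×67 + 0.45×156 = 36.85 + 70.20 = 107.05 → 107
B: 0.55×103 + 0.45×105 = 56.65 + 47.25 = 103.90 → 104
= RGB(90, 107, 104)


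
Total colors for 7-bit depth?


Colors = 2^bits = 2^7
= 128 colors


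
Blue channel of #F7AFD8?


Color: #F7AFD8
R = F7 = 247
G = AF = 175
B = D8 = 216
Blue = 216


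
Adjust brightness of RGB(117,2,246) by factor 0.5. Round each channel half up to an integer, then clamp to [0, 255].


Multiply each channel by 0.5, round half up, clamp to [0, 255]
R: 117×0.5 = 58.5 → round → 59
G: 2×0.5 = 1
B: 246×0.5 = 123
= RGB(59, 1, 123)


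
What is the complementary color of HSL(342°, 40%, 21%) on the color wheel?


Complement = opposite side of color wheel = hue + 180°
H' = (342 + 180) mod 360 = 162°
S and L unchanged.
= HSL(162°, 40%, 21%)


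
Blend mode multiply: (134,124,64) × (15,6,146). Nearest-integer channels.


Multiply: C = A×B/255, rounded to nearest integer
R: 134×15/255 = 2010/255 ≈ 7.882 → 8
G: 124×6/255 = 744/255 ≈ 2.918 → 3
B: 64×146/255 = 9344/255 ≈ 36.643 → 37
= RGB(8, 3, 37)


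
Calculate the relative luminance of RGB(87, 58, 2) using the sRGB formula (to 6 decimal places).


Linearize each channel (sRGB transfer function): c = v/255; c_lin = c/12.92 if c ≤ 0.04045, else ((c+0.055)/1.055)^2.4
  R: 87/255 ≈ 0.341176 > 0.04045 → ((0.341176+0.055)/1.055)^2.4 ≈ 0.095307
  G: 58/255 ≈ 0.227451 > 0.04045 → ((0.227451+0.055)/1.055)^2.4 ≈ 0.042311
  B: 2/255 ≈ 0.007843 ≤ 0.04045 → 0.007843/12.92 ≈ 0.000607
R_lin = 0.095307, G_lin = 0.042311, B_lin = 0.000607
L = 0.2126×R + 0.7152×G + 0.0722×B
L = 0.2126×0.095307 + 0.7152×0.042311 + 0.0722×0.000607
L ≈ 0.050567


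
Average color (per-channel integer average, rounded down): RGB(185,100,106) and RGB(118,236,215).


Midpoint: each channel = ⌊(C₁+C₂)/2⌋
R: ⌊(185+118)/2⌋ = 151
G: ⌊(100+236)/2⌋ = 168
B: ⌊(106+215)/2⌋ = 160
= RGB(151, 168, 160)


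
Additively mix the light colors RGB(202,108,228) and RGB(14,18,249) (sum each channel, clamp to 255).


Additive: each channel = min(255, C₁+C₂)
R: 202+14 = 216 → 216
G: 108+18 = 126 → 126
B: 228+249 = 477 → 255
= RGB(216, 126, 255)


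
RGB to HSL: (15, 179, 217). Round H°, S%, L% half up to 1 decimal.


Normalize: R'=15/255≈0.0588, G'=179/255≈0.7020, B'=217/255≈0.8510
Max=217/255, Min=15/255, Δ=Max-Min=202/255
L = (Max+Min)/2 = (217+15)/510 = 232/510 = 0.45490… → L = 45.5%
L ≤ 0.5 → S = Δ/(Max+Min) = 202/(217+15) = 202/232 = 0.87068… → S = 87.1%
(the 1/255 factors cancel in S and H, so raw channel differences can be used)
Max is B' → H = 60 × ((R-G)/Δ + 4) = 60 × ((15-179)/202 + 4)
  -164/202 + 4 = -0.8118… + 4 = 3.1881…
  H = 60 × 3.1881… = 191.287…° → H = 191.3°
= HSL(191.3°, 87.1%, 45.5%)


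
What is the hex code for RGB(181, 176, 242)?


R = 181 → B5 (hex)
G = 176 → B0 (hex)
B = 242 → F2 (hex)
Hex = #B5B0F2


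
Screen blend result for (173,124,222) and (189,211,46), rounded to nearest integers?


Screen: C = 255 - (255-A)×(255-B)/255, rounded to nearest integer
R: 255 - (255-173)×(255-189)/255 = 255 - 5412/255 ≈ 255 - 21.224 = 233.776 → 234
G: 255 - (255-124)×(255-211)/255 = 255 - 5764/255 ≈ 255 - 22.604 = 232.396 → 232
B: 255 - (255-222)×(255-46)/255 = 255 - 6897/255 ≈ 255 - 27.047 = 227.953 → 228
= RGB(234, 232, 228)


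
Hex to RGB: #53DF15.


53 → 83 (R)
DF → 223 (G)
15 → 21 (B)
= RGB(83, 223, 21)


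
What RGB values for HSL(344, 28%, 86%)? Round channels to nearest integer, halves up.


H=344°, S=0.28, L=0.86
C = (1-|2L-1|)×S = (1-|0.72|)×0.28 = 0.0784
H' = H/60 = 344/60 ≈ 5.7333; X = C×(1-|H' mod 2 - 1|) ≈ 0.0209
m = L - C/2 = 0.86 - 0.0392 = 0.8208
Sector ⌊H'⌋ = 5 → (R',G',B') = (0.0784, 0.0, ≈0.0209)
RGB = ((R'+m)×255, (G'+m)×255, (B'+m)×255) = (229.296, 209.304, 214.6352)
Round half up → RGB(229, 209, 215)


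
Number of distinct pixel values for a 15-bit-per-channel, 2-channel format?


Total bits = 15 bits/channel × 2 channels = 30 bits
Distinct pixel values = 2^30
= 1,073,741,824 pixel values


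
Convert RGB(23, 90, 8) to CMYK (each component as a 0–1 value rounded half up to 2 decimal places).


R'=23/255≈0.0902, G'=90/255≈0.3529, B'=8/255≈0.0314
K = 1 - max(R',G',B') = 1 - 90/255 = 165/255 = 0.64705… → 0.65
(1-R'-K)/(1-K) simplifies to (max-R)/max with max = 90:
C = (90-23)/90 = 67/90 = 0.74444… → 0.74
M = (90-90)/90 = 0/90 = 0 → 0.00
Y = (90-8)/90 = 82/90 = 0.91111… → 0.91
= CMYK(0.74, 0.00, 0.91, 0.65)


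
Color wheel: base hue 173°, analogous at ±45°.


Base hue: 173°
Left analog: (173 - 45) mod 360 = 128°
Right analog: (173 + 45) mod 360 = 218°
Analogous hues = 128° and 218°


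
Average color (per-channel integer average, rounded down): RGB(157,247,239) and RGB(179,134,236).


Midpoint: each channel = ⌊(C₁+C₂)/2⌋
R: ⌊(157+179)/2⌋ = 168
G: ⌊(247+134)/2⌋ = 190
B: ⌊(239+236)/2⌋ = 237
= RGB(168, 190, 237)


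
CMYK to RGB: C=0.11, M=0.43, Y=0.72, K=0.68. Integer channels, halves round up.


R = 255 × (1-C) × (1-K) = 255 × 0.89 × 0.32 = 72.624 → 73
G = 255 × (1-M) × (1-K) = 255 × 0.57 × 0.32 = 46.512 → 47
B = 255 × (1-Y) × (1-K) = 255 × 0.28 × 0.32 = 22.848 → 23
= RGB(73, 47, 23)


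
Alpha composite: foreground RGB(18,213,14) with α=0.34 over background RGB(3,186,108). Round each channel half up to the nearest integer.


C = α×F + (1-α)×B, with 1-α = 0.66
R: 0.34×18 + 0.66×3 = 6.12 + 1.98 = 8.10 → 8
G: 0.34×213 + 0.66×186 = 72.42 + 122.76 = 195.18 → 195
B: 0.34×14 + 0.66×108 = 4.76 + 71.28 = 76.04 → 76
= RGB(8, 195, 76)


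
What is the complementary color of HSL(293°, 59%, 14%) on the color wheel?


Complement = opposite side of color wheel = hue + 180°
H' = (293 + 180) mod 360 = 113°
S and L unchanged.
= HSL(113°, 59%, 14%)


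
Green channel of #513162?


Color: #513162
R = 51 = 81
G = 31 = 49
B = 62 = 98
Green = 49


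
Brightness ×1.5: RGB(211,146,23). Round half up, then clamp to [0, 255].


Multiply each channel by 1.5, round half up, clamp to [0, 255]
R: 211×1.5 = 316.5 → round → 317 → clamp → 255
G: 146×1.5 = 219
B: 23×1.5 = 34.5 → round → 35
= RGB(255, 219, 35)


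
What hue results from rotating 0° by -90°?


New hue = (H + rotation) mod 360
New hue = (0 -90) mod 360
= -90 mod 360
= 270°


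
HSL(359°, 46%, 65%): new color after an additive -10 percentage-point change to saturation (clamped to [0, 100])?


Original S = 46%
Adjustment = -10 percentage points
New S = 46 + (-10) = 36
Clamp to [0, 100] → 36
= HSL(359°, 36%, 65%)


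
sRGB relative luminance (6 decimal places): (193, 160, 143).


Linearize each channel (sRGB transfer function): c = v/255; c_lin = c/12.92 if c ≤ 0.04045, else ((c+0.055)/1.055)^2.4
  R: 193/255 ≈ 0.756863 > 0.04045 → ((0.756863+0.055)/1.055)^2.4 ≈ 0.533276
  G: 160/255 ≈ 0.627451 > 0.04045 → ((0.627451+0.055)/1.055)^2.4 ≈ 0.351533
  B: 143/255 ≈ 0.560784 > 0.04045 → ((0.560784+0.055)/1.055)^2.4 ≈ 0.274677
R_lin = 0.533276, G_lin = 0.351533, B_lin = 0.274677
L = 0.2126×R + 0.7152×G + 0.0722×B
L = 0.2126×0.533276 + 0.7152×0.351533 + 0.0722×0.274677
L ≈ 0.384622


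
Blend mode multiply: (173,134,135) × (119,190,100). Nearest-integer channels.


Multiply: C = A×B/255, rounded to nearest integer
R: 173×119/255 = 20587/255 ≈ 80.733 → 81
G: 134×190/255 = 25460/255 ≈ 99.843 → 100
B: 135×100/255 = 13500/255 ≈ 52.941 → 53
= RGB(81, 100, 53)


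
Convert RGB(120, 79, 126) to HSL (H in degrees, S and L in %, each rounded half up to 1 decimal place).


Normalize: R'=120/255≈0.4706, G'=79/255≈0.3098, B'=126/255≈0.4941
Max=126/255, Min=79/255, Δ=Max-Min=47/255
L = (Max+Min)/2 = (126+79)/510 = 205/510 = 0.40196… → L = 40.2%
L ≤ 0.5 → S = Δ/(Max+Min) = 47/(126+79) = 47/205 = 0.22926… → S = 22.9%
(the 1/255 factors cancel in S and H, so raw channel differences can be used)
Max is B' → H = 60 × ((R-G)/Δ + 4) = 60 × ((120-79)/47 + 4)
  41/47 + 4 = 0.8723… + 4 = 4.8723…
  H = 60 × 4.8723… = 292.340…° → H = 292.3°
= HSL(292.3°, 22.9%, 40.2%)


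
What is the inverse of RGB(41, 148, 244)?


Invert: (255-R, 255-G, 255-B)
R: 255-41 = 214
G: 255-148 = 107
B: 255-244 = 11
= RGB(214, 107, 11)


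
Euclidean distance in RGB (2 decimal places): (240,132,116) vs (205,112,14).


d = √[(R₁-R₂)² + (G₁-G₂)² + (B₁-B₂)²]
d = √[(240-205)² + (132-112)² + (116-14)²]
d = √[1225 + 400 + 10404]
d = √12029
d ≈ 109.68


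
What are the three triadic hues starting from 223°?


Triadic: equally spaced at 120° intervals
H1 = 223°
H2 = (223 + 120) mod 360 = 343°
H3 = (223 + 240) mod 360 = 103°
Triadic = 223°, 343°, 103°


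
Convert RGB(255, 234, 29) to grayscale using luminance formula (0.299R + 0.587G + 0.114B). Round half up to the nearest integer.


Gray = 0.299×R + 0.587×G + 0.114×B
Gray = 0.299×255 + 0.587×234 + 0.114×29
Gray = 76.245 + 137.358 + 3.306
Gray = 216.909 → round half up → 217
Gray = 217


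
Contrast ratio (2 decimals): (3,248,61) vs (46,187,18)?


Linearize each sRGB channel c=v/255: c/12.92 if c ≤ 0.04045 else ((c+0.055)/1.055)^2.4
L = 0.2126×R_lin + 0.7152×G_lin + 0.0722×B_lin
Color 1 (3,248,61):
  R=3: 3/255≈0.0118 ≤ 0.04045 → 0.0118/12.92 ≈ 0.00091
  G=248: 248/255≈0.9725 > 0.04045 → ((0.9725+0.055)/1.055)^2.4 ≈ 0.93869
  B=61: 61/255≈0.2392 > 0.04045 → ((0.2392+0.055)/1.055)^2.4 ≈ 0.04667
  L1 = 0.2126×0.00091 + 0.7152×0.93869 + 0.0722×0.04667 ≈ 0.67491
Color 2 (46,187,18):
  R=46: 46/255≈0.1804 > 0.04045 → ((0.1804+0.055)/1.055)^2.4 ≈ 0.02732
  G=187: 187/255≈0.7333 > 0.04045 → ((0.7333+0.055)/1.055)^2.4 ≈ 0.49693
  B=18: 18/255≈0.0706 > 0.04045 → ((0.0706+0.055)/1.055)^2.4 ≈ 0.00605
  L2 = 0.2126×0.02732 + 0.7152×0.49693 + 0.0722×0.00605 ≈ 0.36165
Lighter = 0.67491, Darker = 0.36165
Ratio = (L_lighter + 0.05) / (L_darker + 0.05)
Ratio = (0.67491 + 0.05) / (0.36165 + 0.05) = 0.72491 / 0.41165 ≈ 1.7610
Ratio ≈ 1.76:1


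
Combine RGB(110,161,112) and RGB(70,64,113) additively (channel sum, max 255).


Additive: each channel = min(255, C₁+C₂)
R: 110+70 = 180 → 180
G: 161+64 = 225 → 225
B: 112+113 = 225 → 225
= RGB(180, 225, 225)


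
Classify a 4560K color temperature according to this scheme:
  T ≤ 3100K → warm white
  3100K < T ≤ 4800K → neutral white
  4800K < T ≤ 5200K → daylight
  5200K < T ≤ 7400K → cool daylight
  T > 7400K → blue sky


Temperature: 4560K
3100K < 4560K ≤ 4800K → neutral white
Classification: neutral white


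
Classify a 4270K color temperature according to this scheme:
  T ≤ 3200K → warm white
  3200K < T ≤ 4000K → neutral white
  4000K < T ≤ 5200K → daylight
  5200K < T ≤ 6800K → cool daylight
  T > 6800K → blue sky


Temperature: 4270K
4000K < 4270K ≤ 5200K → daylight
Classification: daylight


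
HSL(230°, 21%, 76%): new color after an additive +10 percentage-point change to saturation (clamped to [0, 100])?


Original S = 21%
Adjustment = +10 percentage points
New S = 21 + (10) = 31
Clamp to [0, 100] → 31
= HSL(230°, 31%, 76%)


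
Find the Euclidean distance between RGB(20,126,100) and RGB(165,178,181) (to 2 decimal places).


d = √[(R₁-R₂)² + (G₁-G₂)² + (B₁-B₂)²]
d = √[(20-165)² + (126-178)² + (100-181)²]
d = √[21025 + 2704 + 6561]
d = √30290
d ≈ 174.04


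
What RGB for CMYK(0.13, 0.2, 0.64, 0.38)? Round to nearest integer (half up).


R = 255 × (1-C) × (1-K) = 255 × 0.87 × 0.62 = 137.547 → 138
G = 255 × (1-M) × (1-K) = 255 × 0.80 × 0.62 = 126.48 → 126
B = 255 × (1-Y) × (1-K) = 255 × 0.36 × 0.62 = 56.916 → 57
= RGB(138, 126, 57)


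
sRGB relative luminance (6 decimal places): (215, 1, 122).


Linearize each channel (sRGB transfer function): c = v/255; c_lin = c/12.92 if c ≤ 0.04045, else ((c+0.055)/1.055)^2.4
  R: 215/255 ≈ 0.843137 > 0.04045 → ((0.843137+0.055)/1.055)^2.4 ≈ 0.679542
  G: 1/255 ≈ 0.003922 ≤ 0.04045 → 0.003922/12.92 ≈ 0.000304
  B: 122/255 ≈ 0.478431 > 0.04045 → ((0.478431+0.055)/1.055)^2.4 ≈ 0.194618
R_lin = 0.679542, G_lin = 0.000304, B_lin = 0.194618
L = 0.2126×R + 0.7152×G + 0.0722×B
L = 0.2126×0.679542 + 0.7152×0.000304 + 0.0722×0.194618
L ≈ 0.158739


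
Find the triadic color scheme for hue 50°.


Triadic: equally spaced at 120° intervals
H1 = 50°
H2 = (50 + 120) mod 360 = 170°
H3 = (50 + 240) mod 360 = 290°
Triadic = 50°, 170°, 290°


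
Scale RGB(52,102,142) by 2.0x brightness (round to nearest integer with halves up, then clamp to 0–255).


Multiply each channel by 2.0, round half up, clamp to [0, 255]
R: 52×2.0 = 104
G: 102×2.0 = 204
B: 142×2.0 = 284 → clamp → 255
= RGB(104, 204, 255)


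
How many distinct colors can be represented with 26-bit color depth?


Colors = 2^bits = 2^26
= 67,108,864 colors


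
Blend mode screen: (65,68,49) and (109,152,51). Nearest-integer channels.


Screen: C = 255 - (255-A)×(255-B)/255, rounded to nearest integer
R: 255 - (255-65)×(255-109)/255 = 255 - 27740/255 ≈ 255 - 108.784 = 146.216 → 146
G: 255 - (255-68)×(255-152)/255 = 255 - 19261/255 ≈ 255 - 75.533 = 179.467 → 179
B: 255 - (255-49)×(255-51)/255 = 255 - 42024/255 ≈ 255 - 164.800 = 90.200 → 90
= RGB(146, 179, 90)


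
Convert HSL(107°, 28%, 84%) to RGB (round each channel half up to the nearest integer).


H=107°, S=0.28, L=0.84
C = (1-|2L-1|)×S = (1-|0.68|)×0.28 = 0.0896
H' = H/60 = 107/60 ≈ 1.7833; X = C×(1-|H' mod 2 - 1|) ≈ 0.0194
m = L - C/2 = 0.84 - 0.0448 = 0.7952
Sector ⌊H'⌋ = 1 → (R',G',B') = (≈0.0194, 0.0896, 0.0)
RGB = ((R'+m)×255, (G'+m)×255, (B'+m)×255) = (207.7264, 225.624, 202.776)
Round half up → RGB(208, 226, 203)


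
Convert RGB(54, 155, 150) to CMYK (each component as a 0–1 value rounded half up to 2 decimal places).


R'=54/255≈0.2118, G'=155/255≈0.6078, B'=150/255≈0.5882
K = 1 - max(R',G',B') = 1 - 155/255 = 100/255 = 0.39215… → 0.39
(1-R'-K)/(1-K) simplifies to (max-R)/max with max = 155:
C = (155-54)/155 = 101/155 = 0.65161… → 0.65
M = (155-155)/155 = 0/155 = 0 → 0.00
Y = (155-150)/155 = 5/155 = 0.03225… → 0.03
= CMYK(0.65, 0.00, 0.03, 0.39)


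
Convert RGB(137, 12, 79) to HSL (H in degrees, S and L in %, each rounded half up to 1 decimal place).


Normalize: R'=137/255≈0.5373, G'=12/255≈0.0471, B'=79/255≈0.3098
Max=137/255, Min=12/255, Δ=Max-Min=125/255
L = (Max+Min)/2 = (137+12)/510 = 149/510 = 0.29215… → L = 29.2%
L ≤ 0.5 → S = Δ/(Max+Min) = 125/(137+12) = 125/149 = 0.83892… → S = 83.9%
(the 1/255 factors cancel in S and H, so raw channel differences can be used)
Max is R' → H = 60 × (((G-B)/Δ) mod 6) = 60 × (((12-79)/125) mod 6)
  (-67)/125 = -0.536; negative, so add 6 → 5.464
  H = 60 × 5.464 = 327.84° → H = 327.8°
= HSL(327.8°, 83.9%, 29.2%)


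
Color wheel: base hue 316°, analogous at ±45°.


Base hue: 316°
Left analog: (316 - 45) mod 360 = 271°
Right analog: (316 + 45) mod 360 = 1°
Analogous hues = 271° and 1°


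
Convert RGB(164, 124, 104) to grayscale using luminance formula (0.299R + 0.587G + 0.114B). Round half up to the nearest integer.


Gray = 0.299×R + 0.587×G + 0.114×B
Gray = 0.299×164 + 0.587×124 + 0.114×104
Gray = 49.036 + 72.788 + 11.856
Gray = 133.680 → round half up → 134
Gray = 134


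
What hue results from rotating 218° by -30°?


New hue = (H + rotation) mod 360
New hue = (218 -30) mod 360
= 188 mod 360
= 188°


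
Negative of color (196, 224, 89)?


Invert: (255-R, 255-G, 255-B)
R: 255-196 = 59
G: 255-224 = 31
B: 255-89 = 166
= RGB(59, 31, 166)


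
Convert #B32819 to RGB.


B3 → 179 (R)
28 → 40 (G)
19 → 25 (B)
= RGB(179, 40, 25)


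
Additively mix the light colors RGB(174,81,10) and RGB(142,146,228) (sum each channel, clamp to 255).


Additive: each channel = min(255, C₁+C₂)
R: 174+142 = 316 → 255
G: 81+146 = 227 → 227
B: 10+228 = 238 → 238
= RGB(255, 227, 238)


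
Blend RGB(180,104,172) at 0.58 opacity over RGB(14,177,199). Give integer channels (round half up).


C = α×F + (1-α)×B, with 1-α = 0.42
R: 0.58×180 + 0.42×14 = 104.40 + 5.88 = 110.28 → 110
G: 0.58×104 + 0.42×177 = 60.32 + 74.34 = 134.66 → 135
B: 0.58×172 + 0.42×199 = 99.76 + 83.58 = 183.34 → 183
= RGB(110, 135, 183)
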